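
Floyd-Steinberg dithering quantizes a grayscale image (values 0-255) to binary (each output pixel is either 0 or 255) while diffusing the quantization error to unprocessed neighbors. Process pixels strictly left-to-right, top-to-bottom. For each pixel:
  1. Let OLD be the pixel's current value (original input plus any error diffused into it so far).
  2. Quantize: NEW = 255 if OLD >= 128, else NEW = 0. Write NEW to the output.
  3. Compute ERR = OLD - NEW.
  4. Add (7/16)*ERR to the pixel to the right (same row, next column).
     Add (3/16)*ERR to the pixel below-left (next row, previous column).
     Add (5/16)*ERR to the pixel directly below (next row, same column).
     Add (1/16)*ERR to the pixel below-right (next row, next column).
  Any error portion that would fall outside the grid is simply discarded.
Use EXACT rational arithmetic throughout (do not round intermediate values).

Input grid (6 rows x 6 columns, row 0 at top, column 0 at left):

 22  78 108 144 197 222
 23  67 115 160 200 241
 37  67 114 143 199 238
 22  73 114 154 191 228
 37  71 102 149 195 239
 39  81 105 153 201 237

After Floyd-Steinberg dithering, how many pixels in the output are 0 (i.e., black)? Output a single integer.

Answer: 17

Derivation:
(0,0): OLD=22 → NEW=0, ERR=22
(0,1): OLD=701/8 → NEW=0, ERR=701/8
(0,2): OLD=18731/128 → NEW=255, ERR=-13909/128
(0,3): OLD=197549/2048 → NEW=0, ERR=197549/2048
(0,4): OLD=7838139/32768 → NEW=255, ERR=-517701/32768
(0,5): OLD=112768029/524288 → NEW=255, ERR=-20925411/524288
(1,0): OLD=5927/128 → NEW=0, ERR=5927/128
(1,1): OLD=97937/1024 → NEW=0, ERR=97937/1024
(1,2): OLD=4798821/32768 → NEW=255, ERR=-3557019/32768
(1,3): OLD=17419265/131072 → NEW=255, ERR=-16004095/131072
(1,4): OLD=1175987171/8388608 → NEW=255, ERR=-963107869/8388608
(1,5): OLD=23798153029/134217728 → NEW=255, ERR=-10427367611/134217728
(2,0): OLD=1137099/16384 → NEW=0, ERR=1137099/16384
(2,1): OLD=57562857/524288 → NEW=0, ERR=57562857/524288
(2,2): OLD=932774395/8388608 → NEW=0, ERR=932774395/8388608
(2,3): OLD=8400662499/67108864 → NEW=0, ERR=8400662499/67108864
(2,4): OLD=420239595305/2147483648 → NEW=255, ERR=-127368734935/2147483648
(2,5): OLD=6205291563695/34359738368 → NEW=255, ERR=-2556441720145/34359738368
(3,0): OLD=539173787/8388608 → NEW=0, ERR=539173787/8388608
(3,1): OLD=10778828543/67108864 → NEW=255, ERR=-6333931777/67108864
(3,2): OLD=73975027245/536870912 → NEW=255, ERR=-62927055315/536870912
(3,3): OLD=4730232200007/34359738368 → NEW=255, ERR=-4031501083833/34359738368
(3,4): OLD=31612584055015/274877906944 → NEW=0, ERR=31612584055015/274877906944
(3,5): OLD=1105481826039337/4398046511104 → NEW=255, ERR=-16020034292183/4398046511104
(4,0): OLD=42293603637/1073741824 → NEW=0, ERR=42293603637/1073741824
(4,1): OLD=700563308209/17179869184 → NEW=0, ERR=700563308209/17179869184
(4,2): OLD=30408845309379/549755813888 → NEW=0, ERR=30408845309379/549755813888
(4,3): OLD=1326197890455535/8796093022208 → NEW=255, ERR=-916805830207505/8796093022208
(4,4): OLD=24955998383424479/140737488355328 → NEW=255, ERR=-10932061147184161/140737488355328
(4,5): OLD=475278164989903545/2251799813685248 → NEW=255, ERR=-98930787499834695/2251799813685248
(5,0): OLD=16205416586403/274877906944 → NEW=0, ERR=16205416586403/274877906944
(5,1): OLD=1164330357312211/8796093022208 → NEW=255, ERR=-1078673363350829/8796093022208
(5,2): OLD=3633850640892225/70368744177664 → NEW=0, ERR=3633850640892225/70368744177664
(5,3): OLD=297043295007382235/2251799813685248 → NEW=255, ERR=-277165657482356005/2251799813685248
(5,4): OLD=486946131453488411/4503599627370496 → NEW=0, ERR=486946131453488411/4503599627370496
(5,5): OLD=19147138875455099607/72057594037927936 → NEW=255, ERR=772452395783475927/72057594037927936
Output grid:
  Row 0: ..#.##  (3 black, running=3)
  Row 1: ..####  (2 black, running=5)
  Row 2: ....##  (4 black, running=9)
  Row 3: .###.#  (2 black, running=11)
  Row 4: ...###  (3 black, running=14)
  Row 5: .#.#.#  (3 black, running=17)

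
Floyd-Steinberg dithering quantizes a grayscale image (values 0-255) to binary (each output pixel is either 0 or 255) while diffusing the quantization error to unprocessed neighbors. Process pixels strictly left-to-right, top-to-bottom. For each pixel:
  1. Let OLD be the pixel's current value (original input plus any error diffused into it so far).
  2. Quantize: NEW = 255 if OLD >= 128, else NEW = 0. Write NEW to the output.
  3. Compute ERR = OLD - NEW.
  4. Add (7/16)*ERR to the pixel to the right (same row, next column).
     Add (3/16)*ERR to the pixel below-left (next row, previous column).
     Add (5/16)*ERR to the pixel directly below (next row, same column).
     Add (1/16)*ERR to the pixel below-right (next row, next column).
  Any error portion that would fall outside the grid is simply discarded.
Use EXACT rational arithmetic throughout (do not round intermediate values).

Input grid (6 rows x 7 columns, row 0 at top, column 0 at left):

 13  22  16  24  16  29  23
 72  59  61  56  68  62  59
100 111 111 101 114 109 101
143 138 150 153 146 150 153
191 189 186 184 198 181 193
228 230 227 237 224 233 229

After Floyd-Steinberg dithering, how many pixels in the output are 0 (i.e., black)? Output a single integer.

(0,0): OLD=13 → NEW=0, ERR=13
(0,1): OLD=443/16 → NEW=0, ERR=443/16
(0,2): OLD=7197/256 → NEW=0, ERR=7197/256
(0,3): OLD=148683/4096 → NEW=0, ERR=148683/4096
(0,4): OLD=2089357/65536 → NEW=0, ERR=2089357/65536
(0,5): OLD=45034203/1048576 → NEW=0, ERR=45034203/1048576
(0,6): OLD=701115389/16777216 → NEW=0, ERR=701115389/16777216
(1,0): OLD=20801/256 → NEW=0, ERR=20801/256
(1,1): OLD=223815/2048 → NEW=0, ERR=223815/2048
(1,2): OLD=8266323/65536 → NEW=0, ERR=8266323/65536
(1,3): OLD=34147415/262144 → NEW=255, ERR=-32699305/262144
(1,4): OLD=565584165/16777216 → NEW=0, ERR=565584165/16777216
(1,5): OLD=13421522613/134217728 → NEW=0, ERR=13421522613/134217728
(1,6): OLD=254461187067/2147483648 → NEW=0, ERR=254461187067/2147483648
(2,0): OLD=4780285/32768 → NEW=255, ERR=-3575555/32768
(2,1): OLD=132268591/1048576 → NEW=0, ERR=132268591/1048576
(2,2): OLD=3171658573/16777216 → NEW=255, ERR=-1106531507/16777216
(2,3): OLD=6357707045/134217728 → NEW=0, ERR=6357707045/134217728
(2,4): OLD=167731487733/1073741824 → NEW=255, ERR=-106072677387/1073741824
(2,5): OLD=4169694142055/34359738368 → NEW=0, ERR=4169694142055/34359738368
(2,6): OLD=108506000951361/549755813888 → NEW=255, ERR=-31681731590079/549755813888
(3,0): OLD=2223858861/16777216 → NEW=255, ERR=-2054331219/16777216
(3,1): OLD=14047491497/134217728 → NEW=0, ERR=14047491497/134217728
(3,2): OLD=206098614091/1073741824 → NEW=255, ERR=-67705551029/1073741824
(3,3): OLD=504963340285/4294967296 → NEW=0, ERR=504963340285/4294967296
(3,4): OLD=105707322931373/549755813888 → NEW=255, ERR=-34480409610067/549755813888
(3,5): OLD=631136105916375/4398046511104 → NEW=255, ERR=-490365754415145/4398046511104
(3,6): OLD=6600309164856457/70368744177664 → NEW=0, ERR=6600309164856457/70368744177664
(4,0): OLD=370138602499/2147483648 → NEW=255, ERR=-177469727741/2147483648
(4,1): OLD=5706314074919/34359738368 → NEW=255, ERR=-3055419208921/34359738368
(4,2): OLD=85749036746153/549755813888 → NEW=255, ERR=-54438695795287/549755813888
(4,3): OLD=711240156172307/4398046511104 → NEW=255, ERR=-410261704159213/4398046511104
(4,4): OLD=4363974115433353/35184372088832 → NEW=0, ERR=4363974115433353/35184372088832
(4,5): OLD=241041695465851081/1125899906842624 → NEW=255, ERR=-46062780779018039/1125899906842624
(4,6): OLD=3556830546935136079/18014398509481984 → NEW=255, ERR=-1036841072982769841/18014398509481984
(5,0): OLD=101980489720421/549755813888 → NEW=255, ERR=-38207242821019/549755813888
(5,1): OLD=651234410479735/4398046511104 → NEW=255, ERR=-470267449851785/4398046511104
(5,2): OLD=4441203088168113/35184372088832 → NEW=0, ERR=4441203088168113/35184372088832
(5,3): OLD=78852469113530453/281474976710656 → NEW=255, ERR=7076350052313173/281474976710656
(5,4): OLD=4688383587456257095/18014398509481984 → NEW=255, ERR=94711967538351175/18014398509481984
(5,5): OLD=31629735240974709335/144115188075855872 → NEW=255, ERR=-5119637718368538025/144115188075855872
(5,6): OLD=444830906222331046201/2305843009213693952 → NEW=255, ERR=-143159061127160911559/2305843009213693952
Output grid:
  Row 0: .......  (7 black, running=7)
  Row 1: ...#...  (6 black, running=13)
  Row 2: #.#.#.#  (3 black, running=16)
  Row 3: #.#.##.  (3 black, running=19)
  Row 4: ####.##  (1 black, running=20)
  Row 5: ##.####  (1 black, running=21)

Answer: 21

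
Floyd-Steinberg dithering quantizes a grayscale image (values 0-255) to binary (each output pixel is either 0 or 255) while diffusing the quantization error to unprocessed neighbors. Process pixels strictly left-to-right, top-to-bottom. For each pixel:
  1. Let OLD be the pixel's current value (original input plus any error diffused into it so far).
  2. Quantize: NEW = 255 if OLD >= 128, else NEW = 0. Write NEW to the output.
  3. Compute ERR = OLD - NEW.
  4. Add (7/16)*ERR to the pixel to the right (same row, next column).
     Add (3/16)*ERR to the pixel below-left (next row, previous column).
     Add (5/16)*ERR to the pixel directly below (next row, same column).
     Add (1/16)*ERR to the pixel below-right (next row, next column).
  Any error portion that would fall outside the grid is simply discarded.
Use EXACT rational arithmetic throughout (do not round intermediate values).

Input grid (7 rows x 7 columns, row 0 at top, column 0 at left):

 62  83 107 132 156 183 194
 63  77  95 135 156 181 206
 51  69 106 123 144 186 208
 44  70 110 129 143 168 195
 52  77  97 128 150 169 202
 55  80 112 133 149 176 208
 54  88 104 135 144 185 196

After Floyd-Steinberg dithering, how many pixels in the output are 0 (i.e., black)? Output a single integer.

Answer: 25

Derivation:
(0,0): OLD=62 → NEW=0, ERR=62
(0,1): OLD=881/8 → NEW=0, ERR=881/8
(0,2): OLD=19863/128 → NEW=255, ERR=-12777/128
(0,3): OLD=180897/2048 → NEW=0, ERR=180897/2048
(0,4): OLD=6378087/32768 → NEW=255, ERR=-1977753/32768
(0,5): OLD=82100433/524288 → NEW=255, ERR=-51593007/524288
(0,6): OLD=1266238903/8388608 → NEW=255, ERR=-872856137/8388608
(1,0): OLD=13187/128 → NEW=0, ERR=13187/128
(1,1): OLD=145045/1024 → NEW=255, ERR=-116075/1024
(1,2): OLD=1233977/32768 → NEW=0, ERR=1233977/32768
(1,3): OLD=21171077/131072 → NEW=255, ERR=-12252283/131072
(1,4): OLD=698869295/8388608 → NEW=0, ERR=698869295/8388608
(1,5): OLD=10966590047/67108864 → NEW=255, ERR=-6146170273/67108864
(1,6): OLD=136649473457/1073741824 → NEW=0, ERR=136649473457/1073741824
(2,0): OLD=1014839/16384 → NEW=0, ERR=1014839/16384
(2,1): OLD=38889421/524288 → NEW=0, ERR=38889421/524288
(2,2): OLD=1053678759/8388608 → NEW=0, ERR=1053678759/8388608
(2,3): OLD=11188153647/67108864 → NEW=255, ERR=-5924606673/67108864
(2,4): OLD=58194834015/536870912 → NEW=0, ERR=58194834015/536870912
(2,5): OLD=4017893412725/17179869184 → NEW=255, ERR=-362973229195/17179869184
(2,6): OLD=63992330326659/274877906944 → NEW=255, ERR=-6101535944061/274877906944
(3,0): OLD=648141255/8388608 → NEW=0, ERR=648141255/8388608
(3,1): OLD=10362008635/67108864 → NEW=255, ERR=-6750751685/67108864
(3,2): OLD=50103757537/536870912 → NEW=0, ERR=50103757537/536870912
(3,3): OLD=365965885207/2147483648 → NEW=255, ERR=-181642445033/2147483648
(3,4): OLD=35841118217671/274877906944 → NEW=255, ERR=-34252748053049/274877906944
(3,5): OLD=240777933171013/2199023255552 → NEW=0, ERR=240777933171013/2199023255552
(3,6): OLD=8255876078419931/35184372088832 → NEW=255, ERR=-716138804232229/35184372088832
(4,0): OLD=61507969993/1073741824 → NEW=0, ERR=61507969993/1073741824
(4,1): OLD=1596930208181/17179869184 → NEW=0, ERR=1596930208181/17179869184
(4,2): OLD=39770658524603/274877906944 → NEW=255, ERR=-30323207746117/274877906944
(4,3): OLD=78665607038585/2199023255552 → NEW=0, ERR=78665607038585/2199023255552
(4,4): OLD=2497268538136091/17592186044416 → NEW=255, ERR=-1988738903189989/17592186044416
(4,5): OLD=80025663973735963/562949953421312 → NEW=255, ERR=-63526574148698597/562949953421312
(4,6): OLD=1379116276969991213/9007199254740992 → NEW=255, ERR=-917719532988961747/9007199254740992
(5,0): OLD=24829713105903/274877906944 → NEW=0, ERR=24829713105903/274877906944
(5,1): OLD=289091273181989/2199023255552 → NEW=255, ERR=-271659656983771/2199023255552
(5,2): OLD=633253826490515/17592186044416 → NEW=0, ERR=633253826490515/17592186044416
(5,3): OLD=18554335482086399/140737488355328 → NEW=255, ERR=-17333724048522241/140737488355328
(5,4): OLD=368088864043168789/9007199254740992 → NEW=0, ERR=368088864043168789/9007199254740992
(5,5): OLD=9543688150178383813/72057594037927936 → NEW=255, ERR=-8830998329493239867/72057594037927936
(5,6): OLD=133150501841179601643/1152921504606846976 → NEW=0, ERR=133150501841179601643/1152921504606846976
(6,0): OLD=2078165646081735/35184372088832 → NEW=0, ERR=2078165646081735/35184372088832
(6,1): OLD=49331709101444595/562949953421312 → NEW=0, ERR=49331709101444595/562949953421312
(6,2): OLD=1105841737671545465/9007199254740992 → NEW=0, ERR=1105841737671545465/9007199254740992
(6,3): OLD=11539071704853446951/72057594037927936 → NEW=255, ERR=-6835614774818176729/72057594037927936
(6,4): OLD=12190885762507796501/144115188075855872 → NEW=0, ERR=12190885762507796501/144115188075855872
(6,5): OLD=3835424270098308873577/18446744073709551616 → NEW=255, ERR=-868495468697626788503/18446744073709551616
(6,6): OLD=60160825709213865073743/295147905179352825856 → NEW=255, ERR=-15101890111521105519537/295147905179352825856
Output grid:
  Row 0: ..#.###  (3 black, running=3)
  Row 1: .#.#.#.  (4 black, running=7)
  Row 2: ...#.##  (4 black, running=11)
  Row 3: .#.##.#  (3 black, running=14)
  Row 4: ..#.###  (3 black, running=17)
  Row 5: .#.#.#.  (4 black, running=21)
  Row 6: ...#.##  (4 black, running=25)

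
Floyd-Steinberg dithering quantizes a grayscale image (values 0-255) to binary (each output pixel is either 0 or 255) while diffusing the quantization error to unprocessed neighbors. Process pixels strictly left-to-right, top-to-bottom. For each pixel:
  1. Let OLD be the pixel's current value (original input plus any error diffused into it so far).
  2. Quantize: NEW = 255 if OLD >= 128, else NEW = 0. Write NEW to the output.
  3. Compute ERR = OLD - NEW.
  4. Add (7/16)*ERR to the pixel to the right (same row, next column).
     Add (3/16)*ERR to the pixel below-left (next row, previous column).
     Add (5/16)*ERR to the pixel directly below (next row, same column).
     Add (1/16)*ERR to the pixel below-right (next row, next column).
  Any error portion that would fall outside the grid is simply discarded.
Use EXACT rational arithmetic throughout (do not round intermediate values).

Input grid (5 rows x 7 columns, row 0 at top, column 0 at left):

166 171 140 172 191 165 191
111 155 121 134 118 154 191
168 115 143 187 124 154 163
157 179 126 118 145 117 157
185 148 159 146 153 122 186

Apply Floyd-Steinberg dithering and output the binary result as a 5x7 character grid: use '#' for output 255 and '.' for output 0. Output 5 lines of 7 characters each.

Answer: ##.####
.#.#..#
#.#.##.
##.#.#.
.#.#.##

Derivation:
(0,0): OLD=166 → NEW=255, ERR=-89
(0,1): OLD=2113/16 → NEW=255, ERR=-1967/16
(0,2): OLD=22071/256 → NEW=0, ERR=22071/256
(0,3): OLD=859009/4096 → NEW=255, ERR=-185471/4096
(0,4): OLD=11219079/65536 → NEW=255, ERR=-5492601/65536
(0,5): OLD=134566833/1048576 → NEW=255, ERR=-132820047/1048576
(0,6): OLD=2274707927/16777216 → NEW=255, ERR=-2003482153/16777216
(1,0): OLD=15395/256 → NEW=0, ERR=15395/256
(1,1): OLD=314357/2048 → NEW=255, ERR=-207883/2048
(1,2): OLD=5725209/65536 → NEW=0, ERR=5725209/65536
(1,3): OLD=38730085/262144 → NEW=255, ERR=-28116635/262144
(1,4): OLD=307096911/16777216 → NEW=0, ERR=307096911/16777216
(1,5): OLD=12723291263/134217728 → NEW=0, ERR=12723291263/134217728
(1,6): OLD=402092163473/2147483648 → NEW=255, ERR=-145516166767/2147483648
(2,0): OLD=5497175/32768 → NEW=255, ERR=-2858665/32768
(2,1): OLD=68420397/1048576 → NEW=0, ERR=68420397/1048576
(2,2): OLD=2892265671/16777216 → NEW=255, ERR=-1385924409/16777216
(2,3): OLD=16942790223/134217728 → NEW=0, ERR=16942790223/134217728
(2,4): OLD=210472768511/1073741824 → NEW=255, ERR=-63331396609/1073741824
(2,5): OLD=5025383361493/34359738368 → NEW=255, ERR=-3736349922347/34359738368
(2,6): OLD=55071617429283/549755813888 → NEW=0, ERR=55071617429283/549755813888
(3,0): OLD=2381897703/16777216 → NEW=255, ERR=-1896292377/16777216
(3,1): OLD=17314061019/134217728 → NEW=255, ERR=-16911459621/134217728
(3,2): OLD=78175963713/1073741824 → NEW=0, ERR=78175963713/1073741824
(3,3): OLD=743368641655/4294967296 → NEW=255, ERR=-351848018825/4294967296
(3,4): OLD=43006385032167/549755813888 → NEW=0, ERR=43006385032167/549755813888
(3,5): OLD=582034381129893/4398046511104 → NEW=255, ERR=-539467479201627/4398046511104
(3,6): OLD=8996232388592763/70368744177664 → NEW=0, ERR=8996232388592763/70368744177664
(4,0): OLD=270698400937/2147483648 → NEW=0, ERR=270698400937/2147483648
(4,1): OLD=5853543673365/34359738368 → NEW=255, ERR=-2908189610475/34359738368
(4,2): OLD=66788315214171/549755813888 → NEW=0, ERR=66788315214171/549755813888
(4,3): OLD=847805152105561/4398046511104 → NEW=255, ERR=-273696708225959/4398046511104
(4,4): OLD=4296050747002939/35184372088832 → NEW=0, ERR=4296050747002939/35184372088832
(4,5): OLD=186840615206606779/1125899906842624 → NEW=255, ERR=-100263861038262341/1125899906842624
(4,6): OLD=3230426011907617165/18014398509481984 → NEW=255, ERR=-1363245608010288755/18014398509481984
Row 0: ##.####
Row 1: .#.#..#
Row 2: #.#.##.
Row 3: ##.#.#.
Row 4: .#.#.##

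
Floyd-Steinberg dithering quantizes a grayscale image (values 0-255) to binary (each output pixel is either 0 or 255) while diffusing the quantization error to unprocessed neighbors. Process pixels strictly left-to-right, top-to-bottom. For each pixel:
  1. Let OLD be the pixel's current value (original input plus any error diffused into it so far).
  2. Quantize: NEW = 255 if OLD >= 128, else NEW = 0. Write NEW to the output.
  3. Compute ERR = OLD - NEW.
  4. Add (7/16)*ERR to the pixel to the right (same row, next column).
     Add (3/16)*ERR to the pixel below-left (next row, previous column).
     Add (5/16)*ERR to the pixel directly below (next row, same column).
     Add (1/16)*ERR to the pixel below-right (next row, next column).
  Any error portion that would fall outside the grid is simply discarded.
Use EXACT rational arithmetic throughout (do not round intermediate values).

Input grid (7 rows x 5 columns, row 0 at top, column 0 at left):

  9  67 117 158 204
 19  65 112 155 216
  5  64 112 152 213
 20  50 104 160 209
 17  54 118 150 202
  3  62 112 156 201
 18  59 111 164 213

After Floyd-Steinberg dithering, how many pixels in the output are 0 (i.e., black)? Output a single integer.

(0,0): OLD=9 → NEW=0, ERR=9
(0,1): OLD=1135/16 → NEW=0, ERR=1135/16
(0,2): OLD=37897/256 → NEW=255, ERR=-27383/256
(0,3): OLD=455487/4096 → NEW=0, ERR=455487/4096
(0,4): OLD=16557753/65536 → NEW=255, ERR=-153927/65536
(1,0): OLD=8989/256 → NEW=0, ERR=8989/256
(1,1): OLD=170059/2048 → NEW=0, ERR=170059/2048
(1,2): OLD=9187239/65536 → NEW=255, ERR=-7524441/65536
(1,3): OLD=34706331/262144 → NEW=255, ERR=-32140389/262144
(1,4): OLD=707059569/4194304 → NEW=255, ERR=-362487951/4194304
(2,0): OLD=1033577/32768 → NEW=0, ERR=1033577/32768
(2,1): OLD=88516243/1048576 → NEW=0, ERR=88516243/1048576
(2,2): OLD=1598092153/16777216 → NEW=0, ERR=1598092153/16777216
(2,3): OLD=35427797595/268435456 → NEW=255, ERR=-33023243685/268435456
(2,4): OLD=534757425597/4294967296 → NEW=0, ERR=534757425597/4294967296
(3,0): OLD=766465369/16777216 → NEW=0, ERR=766465369/16777216
(3,1): OLD=15595898853/134217728 → NEW=0, ERR=15595898853/134217728
(3,2): OLD=716456982119/4294967296 → NEW=255, ERR=-378759678361/4294967296
(3,3): OLD=964415362799/8589934592 → NEW=0, ERR=964415362799/8589934592
(3,4): OLD=39766479273291/137438953472 → NEW=255, ERR=4719546137931/137438953472
(4,0): OLD=113953533335/2147483648 → NEW=0, ERR=113953533335/2147483648
(4,1): OLD=6861481126295/68719476736 → NEW=0, ERR=6861481126295/68719476736
(4,2): OLD=178603034612665/1099511627776 → NEW=255, ERR=-101772430470215/1099511627776
(4,3): OLD=2559953355212183/17592186044416 → NEW=255, ERR=-1926054086113897/17592186044416
(4,4): OLD=48371198884043425/281474976710656 → NEW=255, ERR=-23404920177173855/281474976710656
(5,0): OLD=42115543595813/1099511627776 → NEW=0, ERR=42115543595813/1099511627776
(5,1): OLD=843734873842479/8796093022208 → NEW=0, ERR=843734873842479/8796093022208
(5,2): OLD=31174068097760807/281474976710656 → NEW=0, ERR=31174068097760807/281474976710656
(5,3): OLD=167606797233278665/1125899906842624 → NEW=255, ERR=-119497679011590455/1125899906842624
(5,4): OLD=2193044482269979091/18014398509481984 → NEW=0, ERR=2193044482269979091/18014398509481984
(6,0): OLD=6749101155755861/140737488355328 → NEW=0, ERR=6749101155755861/140737488355328
(6,1): OLD=599501157464048507/4503599627370496 → NEW=255, ERR=-548916747515427973/4503599627370496
(6,2): OLD=5647921260691133433/72057594037927936 → NEW=0, ERR=5647921260691133433/72057594037927936
(6,3): OLD=224672413516918408179/1152921504606846976 → NEW=255, ERR=-69322570157827570701/1152921504606846976
(6,4): OLD=4023307107613866182501/18446744073709551616 → NEW=255, ERR=-680612631182069479579/18446744073709551616
Output grid:
  Row 0: ..#.#  (3 black, running=3)
  Row 1: ..###  (2 black, running=5)
  Row 2: ...#.  (4 black, running=9)
  Row 3: ..#.#  (3 black, running=12)
  Row 4: ..###  (2 black, running=14)
  Row 5: ...#.  (4 black, running=18)
  Row 6: .#.##  (2 black, running=20)

Answer: 20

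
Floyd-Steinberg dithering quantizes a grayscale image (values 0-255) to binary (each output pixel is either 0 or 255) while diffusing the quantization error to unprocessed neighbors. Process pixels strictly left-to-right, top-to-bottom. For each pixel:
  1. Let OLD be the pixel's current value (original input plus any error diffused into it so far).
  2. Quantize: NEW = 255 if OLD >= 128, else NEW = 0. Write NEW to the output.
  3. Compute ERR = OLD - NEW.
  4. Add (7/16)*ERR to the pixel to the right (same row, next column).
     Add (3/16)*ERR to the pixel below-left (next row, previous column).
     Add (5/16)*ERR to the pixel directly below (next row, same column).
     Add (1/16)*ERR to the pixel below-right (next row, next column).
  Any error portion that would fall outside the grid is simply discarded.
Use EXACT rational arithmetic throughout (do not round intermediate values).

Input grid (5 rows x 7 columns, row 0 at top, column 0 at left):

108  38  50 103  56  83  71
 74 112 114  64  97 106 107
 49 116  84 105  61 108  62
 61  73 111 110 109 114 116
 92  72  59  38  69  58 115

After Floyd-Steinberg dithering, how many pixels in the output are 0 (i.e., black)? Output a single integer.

(0,0): OLD=108 → NEW=0, ERR=108
(0,1): OLD=341/4 → NEW=0, ERR=341/4
(0,2): OLD=5587/64 → NEW=0, ERR=5587/64
(0,3): OLD=144581/1024 → NEW=255, ERR=-116539/1024
(0,4): OLD=101731/16384 → NEW=0, ERR=101731/16384
(0,5): OLD=22470069/262144 → NEW=0, ERR=22470069/262144
(0,6): OLD=455086067/4194304 → NEW=0, ERR=455086067/4194304
(1,0): OLD=7919/64 → NEW=0, ERR=7919/64
(1,1): OLD=110537/512 → NEW=255, ERR=-20023/512
(1,2): OLD=1772093/16384 → NEW=0, ERR=1772093/16384
(1,3): OLD=5398553/65536 → NEW=0, ERR=5398553/65536
(1,4): OLD=603721675/4194304 → NEW=255, ERR=-465825845/4194304
(1,5): OLD=3520832763/33554432 → NEW=0, ERR=3520832763/33554432
(1,6): OLD=103170628437/536870912 → NEW=255, ERR=-33731454123/536870912
(2,0): OLD=658099/8192 → NEW=0, ERR=658099/8192
(2,1): OLD=43761953/262144 → NEW=255, ERR=-23084767/262144
(2,2): OLD=387026467/4194304 → NEW=0, ERR=387026467/4194304
(2,3): OLD=5269665611/33554432 → NEW=255, ERR=-3286714549/33554432
(2,4): OLD=2217823707/268435456 → NEW=0, ERR=2217823707/268435456
(2,5): OLD=1079609018345/8589934592 → NEW=0, ERR=1079609018345/8589934592
(2,6): OLD=14281295101167/137438953472 → NEW=0, ERR=14281295101167/137438953472
(3,0): OLD=291894083/4194304 → NEW=0, ERR=291894083/4194304
(3,1): OLD=3296725191/33554432 → NEW=0, ERR=3296725191/33554432
(3,2): OLD=42667906213/268435456 → NEW=255, ERR=-25783135067/268435456
(3,3): OLD=47979760035/1073741824 → NEW=0, ERR=47979760035/1073741824
(3,4): OLD=20419992414019/137438953472 → NEW=255, ERR=-14626940721341/137438953472
(3,5): OLD=139324099296313/1099511627776 → NEW=0, ERR=139324099296313/1099511627776
(3,6): OLD=3725404034621287/17592186044416 → NEW=255, ERR=-760603406704793/17592186044416
(4,0): OLD=70958062797/536870912 → NEW=255, ERR=-65944019763/536870912
(4,1): OLD=303268799785/8589934592 → NEW=0, ERR=303268799785/8589934592
(4,2): OLD=8101954132359/137438953472 → NEW=0, ERR=8101954132359/137438953472
(4,3): OLD=56950910870781/1099511627776 → NEW=0, ERR=56950910870781/1099511627776
(4,4): OLD=747271578235655/8796093022208 → NEW=0, ERR=747271578235655/8796093022208
(4,5): OLD=33779220055776231/281474976710656 → NEW=0, ERR=33779220055776231/281474976710656
(4,6): OLD=729187194421513345/4503599627370496 → NEW=255, ERR=-419230710557963135/4503599627370496
Output grid:
  Row 0: ...#...  (6 black, running=6)
  Row 1: .#..#.#  (4 black, running=10)
  Row 2: .#.#...  (5 black, running=15)
  Row 3: ..#.#.#  (4 black, running=19)
  Row 4: #.....#  (5 black, running=24)

Answer: 24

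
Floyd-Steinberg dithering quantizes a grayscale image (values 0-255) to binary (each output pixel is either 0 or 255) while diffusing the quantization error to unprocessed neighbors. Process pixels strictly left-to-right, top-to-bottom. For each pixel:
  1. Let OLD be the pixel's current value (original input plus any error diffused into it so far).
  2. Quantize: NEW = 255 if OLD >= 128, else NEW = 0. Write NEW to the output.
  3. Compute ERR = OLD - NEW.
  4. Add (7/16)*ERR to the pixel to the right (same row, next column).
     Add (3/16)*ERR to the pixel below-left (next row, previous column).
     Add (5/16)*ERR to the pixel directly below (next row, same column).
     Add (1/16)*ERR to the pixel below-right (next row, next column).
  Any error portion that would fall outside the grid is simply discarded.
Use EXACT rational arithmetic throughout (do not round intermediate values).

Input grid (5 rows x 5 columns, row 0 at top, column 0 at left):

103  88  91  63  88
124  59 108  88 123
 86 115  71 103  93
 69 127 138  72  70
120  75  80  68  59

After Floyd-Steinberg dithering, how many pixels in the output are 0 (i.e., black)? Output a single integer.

(0,0): OLD=103 → NEW=0, ERR=103
(0,1): OLD=2129/16 → NEW=255, ERR=-1951/16
(0,2): OLD=9639/256 → NEW=0, ERR=9639/256
(0,3): OLD=325521/4096 → NEW=0, ERR=325521/4096
(0,4): OLD=8045815/65536 → NEW=0, ERR=8045815/65536
(1,0): OLD=34131/256 → NEW=255, ERR=-31149/256
(1,1): OLD=-38587/2048 → NEW=0, ERR=-38587/2048
(1,2): OLD=7785897/65536 → NEW=0, ERR=7785897/65536
(1,3): OLD=49855669/262144 → NEW=255, ERR=-16991051/262144
(1,4): OLD=578711679/4194304 → NEW=255, ERR=-490835841/4194304
(2,0): OLD=1456327/32768 → NEW=0, ERR=1456327/32768
(2,1): OLD=150184445/1048576 → NEW=255, ERR=-117202435/1048576
(2,2): OLD=769987895/16777216 → NEW=0, ERR=769987895/16777216
(2,3): OLD=23704790453/268435456 → NEW=0, ERR=23704790453/268435456
(2,4): OLD=390899186355/4294967296 → NEW=0, ERR=390899186355/4294967296
(3,0): OLD=1039032919/16777216 → NEW=0, ERR=1039032919/16777216
(3,1): OLD=17521970827/134217728 → NEW=255, ERR=-16703549813/134217728
(3,2): OLD=461565369065/4294967296 → NEW=0, ERR=461565369065/4294967296
(3,3): OLD=1430619700609/8589934592 → NEW=255, ERR=-759813620351/8589934592
(3,4): OLD=8969576558629/137438953472 → NEW=0, ERR=8969576558629/137438953472
(4,0): OLD=249148705081/2147483648 → NEW=0, ERR=249148705081/2147483648
(4,1): OLD=7620163190713/68719476736 → NEW=0, ERR=7620163190713/68719476736
(4,2): OLD=151439557689591/1099511627776 → NEW=255, ERR=-128935907393289/1099511627776
(4,3): OLD=140867154130361/17592186044416 → NEW=0, ERR=140867154130361/17592186044416
(4,4): OLD=21777524407884943/281474976710656 → NEW=0, ERR=21777524407884943/281474976710656
Output grid:
  Row 0: .#...  (4 black, running=4)
  Row 1: #..##  (2 black, running=6)
  Row 2: .#...  (4 black, running=10)
  Row 3: .#.#.  (3 black, running=13)
  Row 4: ..#..  (4 black, running=17)

Answer: 17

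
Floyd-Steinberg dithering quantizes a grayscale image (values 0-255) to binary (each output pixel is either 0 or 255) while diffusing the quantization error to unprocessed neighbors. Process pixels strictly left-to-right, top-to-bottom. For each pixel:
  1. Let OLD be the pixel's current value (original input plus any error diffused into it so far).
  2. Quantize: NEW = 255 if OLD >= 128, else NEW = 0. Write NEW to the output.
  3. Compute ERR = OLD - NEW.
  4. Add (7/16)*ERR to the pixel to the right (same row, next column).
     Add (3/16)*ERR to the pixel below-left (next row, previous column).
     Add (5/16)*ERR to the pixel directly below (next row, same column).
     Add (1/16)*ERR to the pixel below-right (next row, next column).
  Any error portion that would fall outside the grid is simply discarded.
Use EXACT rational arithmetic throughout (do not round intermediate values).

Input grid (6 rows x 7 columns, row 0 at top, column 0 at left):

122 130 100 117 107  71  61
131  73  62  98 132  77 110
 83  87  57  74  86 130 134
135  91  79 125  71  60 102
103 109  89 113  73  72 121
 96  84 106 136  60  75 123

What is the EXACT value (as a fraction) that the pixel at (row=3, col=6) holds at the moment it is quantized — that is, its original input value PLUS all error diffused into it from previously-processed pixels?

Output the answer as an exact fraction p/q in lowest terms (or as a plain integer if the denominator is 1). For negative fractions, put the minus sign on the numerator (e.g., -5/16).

Answer: 6277819524936865/35184372088832

Derivation:
(0,0): OLD=122 → NEW=0, ERR=122
(0,1): OLD=1467/8 → NEW=255, ERR=-573/8
(0,2): OLD=8789/128 → NEW=0, ERR=8789/128
(0,3): OLD=301139/2048 → NEW=255, ERR=-221101/2048
(0,4): OLD=1958469/32768 → NEW=0, ERR=1958469/32768
(0,5): OLD=50933731/524288 → NEW=0, ERR=50933731/524288
(0,6): OLD=868241205/8388608 → NEW=0, ERR=868241205/8388608
(1,0): OLD=19929/128 → NEW=255, ERR=-12711/128
(1,1): OLD=28335/1024 → NEW=0, ERR=28335/1024
(1,2): OLD=2321435/32768 → NEW=0, ERR=2321435/32768
(1,3): OLD=14516895/131072 → NEW=0, ERR=14516895/131072
(1,4): OLD=1766646173/8388608 → NEW=255, ERR=-372448867/8388608
(1,5): OLD=7454206573/67108864 → NEW=0, ERR=7454206573/67108864
(1,6): OLD=211540212419/1073741824 → NEW=255, ERR=-62263952701/1073741824
(2,0): OLD=936437/16384 → NEW=0, ERR=936437/16384
(2,1): OLD=66967063/524288 → NEW=0, ERR=66967063/524288
(2,2): OLD=1321345157/8388608 → NEW=255, ERR=-817749883/8388608
(2,3): OLD=4165104925/67108864 → NEW=0, ERR=4165104925/67108864
(2,4): OLD=68197423309/536870912 → NEW=0, ERR=68197423309/536870912
(2,5): OLD=3550018133007/17179869184 → NEW=255, ERR=-830848508913/17179869184
(2,6): OLD=27944860634713/274877906944 → NEW=0, ERR=27944860634713/274877906944
(3,0): OLD=1483193189/8388608 → NEW=255, ERR=-655901851/8388608
(3,1): OLD=5503035713/67108864 → NEW=0, ERR=5503035713/67108864
(3,2): OLD=55851978803/536870912 → NEW=0, ERR=55851978803/536870912
(3,3): OLD=445891537509/2147483648 → NEW=255, ERR=-101716792731/2147483648
(3,4): OLD=23305500063589/274877906944 → NEW=0, ERR=23305500063589/274877906944
(3,5): OLD=239652536518335/2199023255552 → NEW=0, ERR=239652536518335/2199023255552
(3,6): OLD=6277819524936865/35184372088832 → NEW=255, ERR=-2694195357715295/35184372088832
Target (3,6): original=102, with diffused error = 6277819524936865/35184372088832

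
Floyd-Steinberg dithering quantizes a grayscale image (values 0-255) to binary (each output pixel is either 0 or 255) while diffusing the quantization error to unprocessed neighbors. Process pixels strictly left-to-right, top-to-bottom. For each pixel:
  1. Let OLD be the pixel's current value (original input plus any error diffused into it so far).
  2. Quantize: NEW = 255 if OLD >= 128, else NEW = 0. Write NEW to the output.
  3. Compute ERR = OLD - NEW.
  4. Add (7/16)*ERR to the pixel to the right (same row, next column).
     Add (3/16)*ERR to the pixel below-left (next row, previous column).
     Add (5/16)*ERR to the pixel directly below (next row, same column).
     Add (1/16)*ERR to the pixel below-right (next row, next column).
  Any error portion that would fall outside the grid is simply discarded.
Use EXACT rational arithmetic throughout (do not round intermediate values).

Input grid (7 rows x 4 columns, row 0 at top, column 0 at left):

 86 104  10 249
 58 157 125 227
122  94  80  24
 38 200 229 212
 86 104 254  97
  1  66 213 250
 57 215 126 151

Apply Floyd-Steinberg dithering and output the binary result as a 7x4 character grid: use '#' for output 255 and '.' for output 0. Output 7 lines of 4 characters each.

Answer: .#.#
.#.#
..#.
.###
.##.
..##
.#.#

Derivation:
(0,0): OLD=86 → NEW=0, ERR=86
(0,1): OLD=1133/8 → NEW=255, ERR=-907/8
(0,2): OLD=-5069/128 → NEW=0, ERR=-5069/128
(0,3): OLD=474469/2048 → NEW=255, ERR=-47771/2048
(1,0): OLD=8143/128 → NEW=0, ERR=8143/128
(1,1): OLD=150889/1024 → NEW=255, ERR=-110231/1024
(1,2): OLD=1771741/32768 → NEW=0, ERR=1771741/32768
(1,3): OLD=126296219/524288 → NEW=255, ERR=-7397221/524288
(2,0): OLD=1993875/16384 → NEW=0, ERR=1993875/16384
(2,1): OLD=66960193/524288 → NEW=0, ERR=66960193/524288
(2,2): OLD=150364917/1048576 → NEW=255, ERR=-117021963/1048576
(2,3): OLD=-433777055/16777216 → NEW=0, ERR=-433777055/16777216
(3,0): OLD=838667683/8388608 → NEW=0, ERR=838667683/8388608
(3,1): OLD=36283371709/134217728 → NEW=255, ERR=2057851069/134217728
(3,2): OLD=438015816643/2147483648 → NEW=255, ERR=-109592513597/2147483648
(3,3): OLD=5999838643413/34359738368 → NEW=255, ERR=-2761894640427/34359738368
(4,0): OLD=257950561575/2147483648 → NEW=0, ERR=257950561575/2147483648
(4,1): OLD=2714808096437/17179869184 → NEW=255, ERR=-1666058545483/17179869184
(4,2): OLD=99786881955413/549755813888 → NEW=255, ERR=-40400850586027/549755813888
(4,3): OLD=321407814336995/8796093022208 → NEW=0, ERR=321407814336995/8796093022208
(5,0): OLD=5594724733495/274877906944 → NEW=0, ERR=5594724733495/274877906944
(5,1): OLD=337131710462497/8796093022208 → NEW=0, ERR=337131710462497/8796093022208
(5,2): OLD=913004387930121/4398046511104 → NEW=255, ERR=-208497472401399/4398046511104
(5,3): OLD=33226032937520957/140737488355328 → NEW=255, ERR=-2662026593087683/140737488355328
(6,0): OLD=9928587925000387/140737488355328 → NEW=0, ERR=9928587925000387/140737488355328
(6,1): OLD=563456353967345925/2251799813685248 → NEW=255, ERR=-10752598522392315/2251799813685248
(6,2): OLD=3889135146795322771/36028797018963968 → NEW=0, ERR=3889135146795322771/36028797018963968
(6,3): OLD=109154114292319711237/576460752303423488 → NEW=255, ERR=-37843377545053278203/576460752303423488
Row 0: .#.#
Row 1: .#.#
Row 2: ..#.
Row 3: .###
Row 4: .##.
Row 5: ..##
Row 6: .#.#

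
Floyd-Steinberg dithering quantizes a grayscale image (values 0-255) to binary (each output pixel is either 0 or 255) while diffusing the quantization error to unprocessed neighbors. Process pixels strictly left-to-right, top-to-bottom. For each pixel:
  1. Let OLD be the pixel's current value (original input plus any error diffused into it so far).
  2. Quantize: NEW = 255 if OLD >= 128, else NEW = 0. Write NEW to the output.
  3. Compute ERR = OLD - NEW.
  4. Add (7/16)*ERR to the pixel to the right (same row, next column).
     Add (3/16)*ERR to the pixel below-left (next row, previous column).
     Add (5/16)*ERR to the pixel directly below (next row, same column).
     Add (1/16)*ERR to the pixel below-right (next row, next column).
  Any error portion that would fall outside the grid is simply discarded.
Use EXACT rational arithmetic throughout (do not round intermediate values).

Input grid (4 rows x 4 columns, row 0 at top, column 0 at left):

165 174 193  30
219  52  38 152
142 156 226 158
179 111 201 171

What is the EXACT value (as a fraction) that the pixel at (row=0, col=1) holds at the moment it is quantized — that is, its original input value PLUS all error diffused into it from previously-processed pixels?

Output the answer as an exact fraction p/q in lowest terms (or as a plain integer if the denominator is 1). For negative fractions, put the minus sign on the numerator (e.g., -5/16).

(0,0): OLD=165 → NEW=255, ERR=-90
(0,1): OLD=1077/8 → NEW=255, ERR=-963/8
Target (0,1): original=174, with diffused error = 1077/8

Answer: 1077/8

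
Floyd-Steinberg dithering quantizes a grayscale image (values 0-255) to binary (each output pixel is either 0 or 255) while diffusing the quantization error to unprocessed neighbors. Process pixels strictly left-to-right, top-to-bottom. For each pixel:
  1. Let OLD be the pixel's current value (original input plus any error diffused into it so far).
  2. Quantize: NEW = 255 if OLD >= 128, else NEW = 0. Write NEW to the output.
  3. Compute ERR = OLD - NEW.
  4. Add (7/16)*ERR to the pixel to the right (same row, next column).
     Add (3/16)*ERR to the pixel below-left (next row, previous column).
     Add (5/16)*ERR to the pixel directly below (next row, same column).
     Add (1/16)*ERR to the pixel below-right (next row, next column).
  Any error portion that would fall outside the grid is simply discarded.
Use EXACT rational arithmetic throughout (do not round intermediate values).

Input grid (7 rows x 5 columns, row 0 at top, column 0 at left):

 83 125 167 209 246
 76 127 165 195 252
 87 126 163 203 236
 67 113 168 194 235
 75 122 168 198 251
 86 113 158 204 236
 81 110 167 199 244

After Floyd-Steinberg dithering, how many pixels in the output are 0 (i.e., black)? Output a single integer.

Answer: 12

Derivation:
(0,0): OLD=83 → NEW=0, ERR=83
(0,1): OLD=2581/16 → NEW=255, ERR=-1499/16
(0,2): OLD=32259/256 → NEW=0, ERR=32259/256
(0,3): OLD=1081877/4096 → NEW=255, ERR=37397/4096
(0,4): OLD=16383635/65536 → NEW=255, ERR=-328045/65536
(1,0): OLD=21599/256 → NEW=0, ERR=21599/256
(1,1): OLD=334745/2048 → NEW=255, ERR=-187495/2048
(1,2): OLD=10497677/65536 → NEW=255, ERR=-6214003/65536
(1,3): OLD=42810057/262144 → NEW=255, ERR=-24036663/262144
(1,4): OLD=884540475/4194304 → NEW=255, ERR=-185007045/4194304
(2,0): OLD=3152291/32768 → NEW=0, ERR=3152291/32768
(2,1): OLD=133140785/1048576 → NEW=0, ERR=133140785/1048576
(2,2): OLD=2785114067/16777216 → NEW=255, ERR=-1493076013/16777216
(2,3): OLD=32538264009/268435456 → NEW=0, ERR=32538264009/268435456
(2,4): OLD=1157564332607/4294967296 → NEW=255, ERR=62347672127/4294967296
(3,0): OLD=2027862387/16777216 → NEW=0, ERR=2027862387/16777216
(3,1): OLD=26157125495/134217728 → NEW=255, ERR=-8068395145/134217728
(3,2): OLD=620849725645/4294967296 → NEW=255, ERR=-474366934835/4294967296
(3,3): OLD=1552360827589/8589934592 → NEW=255, ERR=-638072493371/8589934592
(3,4): OLD=29496347781881/137438953472 → NEW=255, ERR=-5550585353479/137438953472
(4,0): OLD=217970583645/2147483648 → NEW=0, ERR=217970583645/2147483648
(4,1): OLD=9240453076189/68719476736 → NEW=255, ERR=-8283013491491/68719476736
(4,2): OLD=69342746083987/1099511627776 → NEW=0, ERR=69342746083987/1099511627776
(4,3): OLD=3305633679823581/17592186044416 → NEW=255, ERR=-1180373761502499/17592186044416
(4,4): OLD=57528455731206795/281474976710656 → NEW=255, ERR=-14247663330010485/281474976710656
(5,0): OLD=104584252897463/1099511627776 → NEW=0, ERR=104584252897463/1099511627776
(5,1): OLD=1188497445530085/8796093022208 → NEW=255, ERR=-1054506275132955/8796093022208
(5,2): OLD=29595805416812045/281474976710656 → NEW=0, ERR=29595805416812045/281474976710656
(5,3): OLD=251620953497133699/1125899906842624 → NEW=255, ERR=-35483522747735421/1125899906842624
(5,4): OLD=3642516201667230641/18014398509481984 → NEW=255, ERR=-951155418250675279/18014398509481984
(6,0): OLD=12419587847281223/140737488355328 → NEW=0, ERR=12419587847281223/140737488355328
(6,1): OLD=616110169843605545/4503599627370496 → NEW=255, ERR=-532307735135870935/4503599627370496
(6,2): OLD=9709419005886934355/72057594037927936 → NEW=255, ERR=-8665267473784689325/72057594037927936
(6,3): OLD=153582440988690168401/1152921504606846976 → NEW=255, ERR=-140412542686055810479/1152921504606846976
(6,4): OLD=3177412894048842760567/18446744073709551616 → NEW=255, ERR=-1526506844747092901513/18446744073709551616
Output grid:
  Row 0: .#.##  (2 black, running=2)
  Row 1: .####  (1 black, running=3)
  Row 2: ..#.#  (3 black, running=6)
  Row 3: .####  (1 black, running=7)
  Row 4: .#.##  (2 black, running=9)
  Row 5: .#.##  (2 black, running=11)
  Row 6: .####  (1 black, running=12)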